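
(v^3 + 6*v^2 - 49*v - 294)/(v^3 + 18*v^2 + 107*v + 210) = (v - 7)/(v + 5)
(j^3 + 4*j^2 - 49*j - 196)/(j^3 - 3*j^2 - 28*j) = (j + 7)/j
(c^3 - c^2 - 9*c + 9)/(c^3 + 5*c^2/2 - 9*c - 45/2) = 2*(c - 1)/(2*c + 5)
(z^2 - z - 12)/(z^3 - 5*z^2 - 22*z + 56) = (z^2 - z - 12)/(z^3 - 5*z^2 - 22*z + 56)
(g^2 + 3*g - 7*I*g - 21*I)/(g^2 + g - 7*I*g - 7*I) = (g + 3)/(g + 1)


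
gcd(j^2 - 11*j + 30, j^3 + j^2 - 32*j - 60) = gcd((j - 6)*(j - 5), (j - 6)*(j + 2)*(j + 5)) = j - 6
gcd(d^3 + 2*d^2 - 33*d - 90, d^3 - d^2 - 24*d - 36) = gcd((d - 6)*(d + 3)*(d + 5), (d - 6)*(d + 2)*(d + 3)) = d^2 - 3*d - 18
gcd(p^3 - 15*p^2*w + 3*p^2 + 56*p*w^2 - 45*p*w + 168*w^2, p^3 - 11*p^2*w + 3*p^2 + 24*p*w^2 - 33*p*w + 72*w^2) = p^2 - 8*p*w + 3*p - 24*w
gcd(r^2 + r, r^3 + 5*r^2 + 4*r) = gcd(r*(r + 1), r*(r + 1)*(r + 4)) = r^2 + r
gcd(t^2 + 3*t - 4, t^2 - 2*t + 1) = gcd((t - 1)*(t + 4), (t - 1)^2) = t - 1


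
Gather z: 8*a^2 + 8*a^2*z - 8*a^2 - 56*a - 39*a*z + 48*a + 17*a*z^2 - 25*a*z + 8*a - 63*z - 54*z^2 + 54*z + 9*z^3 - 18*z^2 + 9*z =9*z^3 + z^2*(17*a - 72) + z*(8*a^2 - 64*a)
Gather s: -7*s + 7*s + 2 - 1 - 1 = 0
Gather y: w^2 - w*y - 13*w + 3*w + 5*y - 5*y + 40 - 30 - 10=w^2 - w*y - 10*w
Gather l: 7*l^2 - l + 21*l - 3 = 7*l^2 + 20*l - 3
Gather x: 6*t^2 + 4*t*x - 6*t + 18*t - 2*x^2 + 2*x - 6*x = 6*t^2 + 12*t - 2*x^2 + x*(4*t - 4)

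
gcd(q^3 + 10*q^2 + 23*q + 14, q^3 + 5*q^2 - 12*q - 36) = q + 2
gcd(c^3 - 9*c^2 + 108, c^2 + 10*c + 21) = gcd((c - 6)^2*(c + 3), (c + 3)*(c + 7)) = c + 3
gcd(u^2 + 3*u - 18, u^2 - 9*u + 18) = u - 3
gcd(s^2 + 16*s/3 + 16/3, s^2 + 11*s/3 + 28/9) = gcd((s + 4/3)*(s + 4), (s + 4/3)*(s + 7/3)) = s + 4/3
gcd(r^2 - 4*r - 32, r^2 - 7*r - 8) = r - 8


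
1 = 1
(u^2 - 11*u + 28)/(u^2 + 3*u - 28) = (u - 7)/(u + 7)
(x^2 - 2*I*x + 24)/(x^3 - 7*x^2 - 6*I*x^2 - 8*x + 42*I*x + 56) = (x^2 - 2*I*x + 24)/(x^3 + x^2*(-7 - 6*I) + x*(-8 + 42*I) + 56)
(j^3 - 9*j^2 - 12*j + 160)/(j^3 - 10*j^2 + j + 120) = (j + 4)/(j + 3)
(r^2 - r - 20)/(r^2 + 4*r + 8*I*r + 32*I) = (r - 5)/(r + 8*I)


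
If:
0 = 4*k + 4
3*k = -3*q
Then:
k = -1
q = 1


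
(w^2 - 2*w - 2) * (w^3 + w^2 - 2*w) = w^5 - w^4 - 6*w^3 + 2*w^2 + 4*w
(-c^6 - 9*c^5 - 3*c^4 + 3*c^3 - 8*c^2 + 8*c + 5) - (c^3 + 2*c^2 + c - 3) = -c^6 - 9*c^5 - 3*c^4 + 2*c^3 - 10*c^2 + 7*c + 8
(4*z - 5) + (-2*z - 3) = 2*z - 8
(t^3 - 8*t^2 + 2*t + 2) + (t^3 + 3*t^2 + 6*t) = 2*t^3 - 5*t^2 + 8*t + 2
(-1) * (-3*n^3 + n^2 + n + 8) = 3*n^3 - n^2 - n - 8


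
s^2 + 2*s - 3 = (s - 1)*(s + 3)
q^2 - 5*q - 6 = (q - 6)*(q + 1)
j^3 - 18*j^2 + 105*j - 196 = (j - 7)^2*(j - 4)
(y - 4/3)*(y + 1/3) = y^2 - y - 4/9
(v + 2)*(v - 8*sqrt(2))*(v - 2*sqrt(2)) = v^3 - 10*sqrt(2)*v^2 + 2*v^2 - 20*sqrt(2)*v + 32*v + 64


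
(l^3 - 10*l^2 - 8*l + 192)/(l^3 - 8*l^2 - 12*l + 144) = (l - 8)/(l - 6)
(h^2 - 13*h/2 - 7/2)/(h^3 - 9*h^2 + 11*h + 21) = (h + 1/2)/(h^2 - 2*h - 3)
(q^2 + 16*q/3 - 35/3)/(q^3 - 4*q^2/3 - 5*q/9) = 3*(q + 7)/(q*(3*q + 1))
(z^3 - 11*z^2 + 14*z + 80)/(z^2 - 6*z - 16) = z - 5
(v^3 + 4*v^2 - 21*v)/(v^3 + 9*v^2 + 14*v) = (v - 3)/(v + 2)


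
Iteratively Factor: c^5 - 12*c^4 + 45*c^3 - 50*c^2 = (c - 5)*(c^4 - 7*c^3 + 10*c^2) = c*(c - 5)*(c^3 - 7*c^2 + 10*c) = c*(c - 5)^2*(c^2 - 2*c) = c^2*(c - 5)^2*(c - 2)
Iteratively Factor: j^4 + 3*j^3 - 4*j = (j + 2)*(j^3 + j^2 - 2*j) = (j - 1)*(j + 2)*(j^2 + 2*j) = j*(j - 1)*(j + 2)*(j + 2)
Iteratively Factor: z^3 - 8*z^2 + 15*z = (z)*(z^2 - 8*z + 15) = z*(z - 3)*(z - 5)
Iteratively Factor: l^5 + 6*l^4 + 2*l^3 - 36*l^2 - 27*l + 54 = (l - 2)*(l^4 + 8*l^3 + 18*l^2 - 27) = (l - 2)*(l + 3)*(l^3 + 5*l^2 + 3*l - 9) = (l - 2)*(l - 1)*(l + 3)*(l^2 + 6*l + 9) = (l - 2)*(l - 1)*(l + 3)^2*(l + 3)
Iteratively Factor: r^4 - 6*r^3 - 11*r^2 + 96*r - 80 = (r - 5)*(r^3 - r^2 - 16*r + 16) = (r - 5)*(r + 4)*(r^2 - 5*r + 4) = (r - 5)*(r - 1)*(r + 4)*(r - 4)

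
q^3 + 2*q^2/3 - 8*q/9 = q*(q - 2/3)*(q + 4/3)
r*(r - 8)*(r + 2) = r^3 - 6*r^2 - 16*r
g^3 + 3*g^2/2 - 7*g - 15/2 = (g - 5/2)*(g + 1)*(g + 3)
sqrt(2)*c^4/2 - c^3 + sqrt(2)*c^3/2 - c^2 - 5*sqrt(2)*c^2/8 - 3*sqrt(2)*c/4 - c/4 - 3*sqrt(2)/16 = (c + 1/2)^2*(c - 3*sqrt(2)/2)*(sqrt(2)*c/2 + 1/2)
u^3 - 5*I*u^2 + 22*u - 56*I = (u - 7*I)*(u - 2*I)*(u + 4*I)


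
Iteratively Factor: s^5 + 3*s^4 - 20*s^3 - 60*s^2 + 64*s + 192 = (s + 2)*(s^4 + s^3 - 22*s^2 - 16*s + 96) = (s + 2)*(s + 4)*(s^3 - 3*s^2 - 10*s + 24) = (s - 2)*(s + 2)*(s + 4)*(s^2 - s - 12) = (s - 4)*(s - 2)*(s + 2)*(s + 4)*(s + 3)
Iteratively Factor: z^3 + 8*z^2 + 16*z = (z + 4)*(z^2 + 4*z) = z*(z + 4)*(z + 4)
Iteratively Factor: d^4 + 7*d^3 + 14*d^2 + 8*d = (d + 4)*(d^3 + 3*d^2 + 2*d) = (d + 2)*(d + 4)*(d^2 + d) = (d + 1)*(d + 2)*(d + 4)*(d)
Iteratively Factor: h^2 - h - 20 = (h + 4)*(h - 5)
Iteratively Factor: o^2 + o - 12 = (o + 4)*(o - 3)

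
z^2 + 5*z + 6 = (z + 2)*(z + 3)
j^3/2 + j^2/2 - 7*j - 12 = (j/2 + 1)*(j - 4)*(j + 3)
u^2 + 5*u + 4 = (u + 1)*(u + 4)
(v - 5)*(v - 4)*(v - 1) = v^3 - 10*v^2 + 29*v - 20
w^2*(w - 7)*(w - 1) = w^4 - 8*w^3 + 7*w^2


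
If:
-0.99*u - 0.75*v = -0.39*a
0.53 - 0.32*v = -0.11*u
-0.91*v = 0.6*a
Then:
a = -1.71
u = -1.53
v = 1.13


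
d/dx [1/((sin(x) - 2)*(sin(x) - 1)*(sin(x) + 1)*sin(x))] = 2*(-2*sin(x)^3 + 3*sin(x)^2 + sin(x) - 1)/((sin(x) - 2)^2*sin(x)^2*cos(x)^3)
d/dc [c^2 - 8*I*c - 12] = 2*c - 8*I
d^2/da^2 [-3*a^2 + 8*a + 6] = -6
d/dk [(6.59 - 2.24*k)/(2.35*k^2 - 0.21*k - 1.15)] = (5.264*k^2 - 30.973*k + 3.9599)/(5.5225*k^4 - 0.987*k^3 - 5.3609*k^2 + 0.483*k + 1.3225)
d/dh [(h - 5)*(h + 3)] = 2*h - 2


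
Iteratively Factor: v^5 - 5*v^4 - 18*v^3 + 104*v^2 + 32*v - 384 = (v - 4)*(v^4 - v^3 - 22*v^2 + 16*v + 96) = (v - 4)*(v + 4)*(v^3 - 5*v^2 - 2*v + 24) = (v - 4)^2*(v + 4)*(v^2 - v - 6) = (v - 4)^2*(v + 2)*(v + 4)*(v - 3)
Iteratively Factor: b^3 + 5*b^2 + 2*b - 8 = (b + 2)*(b^2 + 3*b - 4) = (b + 2)*(b + 4)*(b - 1)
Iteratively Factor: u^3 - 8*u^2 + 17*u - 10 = (u - 5)*(u^2 - 3*u + 2) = (u - 5)*(u - 1)*(u - 2)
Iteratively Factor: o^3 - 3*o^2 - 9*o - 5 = (o - 5)*(o^2 + 2*o + 1) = (o - 5)*(o + 1)*(o + 1)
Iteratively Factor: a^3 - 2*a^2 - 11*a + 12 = (a - 1)*(a^2 - a - 12) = (a - 4)*(a - 1)*(a + 3)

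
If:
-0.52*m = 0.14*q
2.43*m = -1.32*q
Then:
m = 0.00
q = 0.00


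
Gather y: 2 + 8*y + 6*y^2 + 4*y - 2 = 6*y^2 + 12*y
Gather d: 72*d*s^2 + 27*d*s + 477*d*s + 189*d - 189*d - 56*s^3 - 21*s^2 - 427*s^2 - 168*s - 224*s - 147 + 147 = d*(72*s^2 + 504*s) - 56*s^3 - 448*s^2 - 392*s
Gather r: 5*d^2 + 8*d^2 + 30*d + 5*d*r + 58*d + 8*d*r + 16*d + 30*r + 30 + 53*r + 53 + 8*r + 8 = 13*d^2 + 104*d + r*(13*d + 91) + 91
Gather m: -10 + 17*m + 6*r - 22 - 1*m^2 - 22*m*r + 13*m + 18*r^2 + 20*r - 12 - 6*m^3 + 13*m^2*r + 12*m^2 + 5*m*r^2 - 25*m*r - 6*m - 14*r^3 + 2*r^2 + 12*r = -6*m^3 + m^2*(13*r + 11) + m*(5*r^2 - 47*r + 24) - 14*r^3 + 20*r^2 + 38*r - 44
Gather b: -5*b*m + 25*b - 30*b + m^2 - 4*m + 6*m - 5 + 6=b*(-5*m - 5) + m^2 + 2*m + 1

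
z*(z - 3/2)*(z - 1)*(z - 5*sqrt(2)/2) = z^4 - 5*sqrt(2)*z^3/2 - 5*z^3/2 + 3*z^2/2 + 25*sqrt(2)*z^2/4 - 15*sqrt(2)*z/4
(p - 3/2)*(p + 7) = p^2 + 11*p/2 - 21/2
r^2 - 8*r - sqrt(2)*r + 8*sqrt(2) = (r - 8)*(r - sqrt(2))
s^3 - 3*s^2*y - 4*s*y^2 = s*(s - 4*y)*(s + y)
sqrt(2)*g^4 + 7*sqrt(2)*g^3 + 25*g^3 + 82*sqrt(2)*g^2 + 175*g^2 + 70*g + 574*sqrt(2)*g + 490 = (g + 7)*(g + 5*sqrt(2))*(g + 7*sqrt(2))*(sqrt(2)*g + 1)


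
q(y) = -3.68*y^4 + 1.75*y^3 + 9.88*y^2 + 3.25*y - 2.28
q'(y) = -14.72*y^3 + 5.25*y^2 + 19.76*y + 3.25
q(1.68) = 10.05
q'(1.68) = -18.53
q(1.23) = 11.50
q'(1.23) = 8.11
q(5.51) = -2783.65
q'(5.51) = -2190.90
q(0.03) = -2.17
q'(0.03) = 3.85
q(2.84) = -112.67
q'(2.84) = -235.47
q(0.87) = 7.07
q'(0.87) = 14.72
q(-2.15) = -59.62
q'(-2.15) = 131.33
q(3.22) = -226.56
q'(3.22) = -370.13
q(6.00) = -4018.38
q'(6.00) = -2868.71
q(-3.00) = -268.44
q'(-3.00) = 388.66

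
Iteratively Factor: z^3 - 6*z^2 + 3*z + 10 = (z - 5)*(z^2 - z - 2) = (z - 5)*(z - 2)*(z + 1)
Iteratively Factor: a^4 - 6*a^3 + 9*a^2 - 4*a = (a - 1)*(a^3 - 5*a^2 + 4*a) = a*(a - 1)*(a^2 - 5*a + 4) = a*(a - 4)*(a - 1)*(a - 1)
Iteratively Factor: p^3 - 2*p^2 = (p)*(p^2 - 2*p) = p*(p - 2)*(p)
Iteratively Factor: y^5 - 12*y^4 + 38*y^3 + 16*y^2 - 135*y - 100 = (y + 1)*(y^4 - 13*y^3 + 51*y^2 - 35*y - 100) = (y + 1)^2*(y^3 - 14*y^2 + 65*y - 100) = (y - 5)*(y + 1)^2*(y^2 - 9*y + 20) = (y - 5)^2*(y + 1)^2*(y - 4)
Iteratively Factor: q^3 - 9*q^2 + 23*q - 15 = (q - 1)*(q^2 - 8*q + 15) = (q - 5)*(q - 1)*(q - 3)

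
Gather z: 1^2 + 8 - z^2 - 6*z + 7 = -z^2 - 6*z + 16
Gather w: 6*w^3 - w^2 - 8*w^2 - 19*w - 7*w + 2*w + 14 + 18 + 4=6*w^3 - 9*w^2 - 24*w + 36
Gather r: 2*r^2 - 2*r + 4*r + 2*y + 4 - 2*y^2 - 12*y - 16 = 2*r^2 + 2*r - 2*y^2 - 10*y - 12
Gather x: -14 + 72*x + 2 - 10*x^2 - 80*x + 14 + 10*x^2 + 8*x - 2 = 0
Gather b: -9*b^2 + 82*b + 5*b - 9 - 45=-9*b^2 + 87*b - 54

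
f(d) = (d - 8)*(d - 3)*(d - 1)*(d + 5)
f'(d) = (d - 8)*(d - 3)*(d - 1) + (d - 8)*(d - 3)*(d + 5) + (d - 8)*(d - 1)*(d + 5) + (d - 3)*(d - 1)*(d + 5) = 4*d^3 - 21*d^2 - 50*d + 151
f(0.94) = -5.18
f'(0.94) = 88.77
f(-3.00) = -528.00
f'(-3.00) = 4.00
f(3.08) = -6.61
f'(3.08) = -85.34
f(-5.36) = 255.72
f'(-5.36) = -800.28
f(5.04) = -244.93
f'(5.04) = -122.34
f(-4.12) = -388.81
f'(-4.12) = -279.20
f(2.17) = 40.59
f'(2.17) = -15.51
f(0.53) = -47.96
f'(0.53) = 119.20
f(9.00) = 672.00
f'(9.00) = 916.00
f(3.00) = 0.00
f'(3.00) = -80.00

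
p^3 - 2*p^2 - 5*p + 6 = (p - 3)*(p - 1)*(p + 2)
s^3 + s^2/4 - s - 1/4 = (s - 1)*(s + 1/4)*(s + 1)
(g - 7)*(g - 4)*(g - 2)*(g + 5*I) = g^4 - 13*g^3 + 5*I*g^3 + 50*g^2 - 65*I*g^2 - 56*g + 250*I*g - 280*I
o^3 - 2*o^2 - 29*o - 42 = (o - 7)*(o + 2)*(o + 3)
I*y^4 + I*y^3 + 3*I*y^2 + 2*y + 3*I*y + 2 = (y + 1)*(y - I)*(y + 2*I)*(I*y + 1)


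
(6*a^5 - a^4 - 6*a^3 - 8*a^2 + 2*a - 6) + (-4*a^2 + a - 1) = 6*a^5 - a^4 - 6*a^3 - 12*a^2 + 3*a - 7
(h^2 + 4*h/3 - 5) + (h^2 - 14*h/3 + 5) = 2*h^2 - 10*h/3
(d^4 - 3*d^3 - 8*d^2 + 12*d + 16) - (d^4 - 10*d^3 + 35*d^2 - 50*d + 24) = 7*d^3 - 43*d^2 + 62*d - 8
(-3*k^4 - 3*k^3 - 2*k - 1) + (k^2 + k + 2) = -3*k^4 - 3*k^3 + k^2 - k + 1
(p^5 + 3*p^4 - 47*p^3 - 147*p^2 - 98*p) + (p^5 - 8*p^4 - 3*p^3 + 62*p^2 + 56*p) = 2*p^5 - 5*p^4 - 50*p^3 - 85*p^2 - 42*p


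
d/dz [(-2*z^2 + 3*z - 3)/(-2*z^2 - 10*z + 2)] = (13*z^2 - 10*z - 12)/(2*(z^4 + 10*z^3 + 23*z^2 - 10*z + 1))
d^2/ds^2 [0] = 0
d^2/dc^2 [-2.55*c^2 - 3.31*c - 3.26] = -5.10000000000000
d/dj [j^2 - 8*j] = 2*j - 8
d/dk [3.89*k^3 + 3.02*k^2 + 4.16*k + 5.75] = 11.67*k^2 + 6.04*k + 4.16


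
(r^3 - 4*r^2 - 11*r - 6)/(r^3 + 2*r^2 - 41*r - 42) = (r + 1)/(r + 7)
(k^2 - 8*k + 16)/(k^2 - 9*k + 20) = (k - 4)/(k - 5)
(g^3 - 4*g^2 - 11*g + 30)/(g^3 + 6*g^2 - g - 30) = (g - 5)/(g + 5)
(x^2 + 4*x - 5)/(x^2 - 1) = (x + 5)/(x + 1)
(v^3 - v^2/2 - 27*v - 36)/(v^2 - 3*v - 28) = (v^2 - 9*v/2 - 9)/(v - 7)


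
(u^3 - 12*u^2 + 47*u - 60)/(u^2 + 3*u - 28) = (u^2 - 8*u + 15)/(u + 7)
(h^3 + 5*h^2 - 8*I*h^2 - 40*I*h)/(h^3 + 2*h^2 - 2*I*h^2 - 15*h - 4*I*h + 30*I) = h*(h - 8*I)/(h^2 - h*(3 + 2*I) + 6*I)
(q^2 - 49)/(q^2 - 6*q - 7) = (q + 7)/(q + 1)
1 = 1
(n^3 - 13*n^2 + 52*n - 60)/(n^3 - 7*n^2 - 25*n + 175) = (n^2 - 8*n + 12)/(n^2 - 2*n - 35)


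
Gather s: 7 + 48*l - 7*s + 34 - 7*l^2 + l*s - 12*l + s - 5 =-7*l^2 + 36*l + s*(l - 6) + 36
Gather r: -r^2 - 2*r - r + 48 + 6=-r^2 - 3*r + 54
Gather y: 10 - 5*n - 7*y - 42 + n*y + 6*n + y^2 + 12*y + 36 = n + y^2 + y*(n + 5) + 4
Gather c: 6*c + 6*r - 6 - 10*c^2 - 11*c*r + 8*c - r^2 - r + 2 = -10*c^2 + c*(14 - 11*r) - r^2 + 5*r - 4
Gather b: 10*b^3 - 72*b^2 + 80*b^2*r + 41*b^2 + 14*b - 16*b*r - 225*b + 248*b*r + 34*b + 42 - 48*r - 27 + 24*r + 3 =10*b^3 + b^2*(80*r - 31) + b*(232*r - 177) - 24*r + 18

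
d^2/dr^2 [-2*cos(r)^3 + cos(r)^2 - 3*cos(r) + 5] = 18*cos(r)^3 - 4*cos(r)^2 - 9*cos(r) + 2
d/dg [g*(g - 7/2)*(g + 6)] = 3*g^2 + 5*g - 21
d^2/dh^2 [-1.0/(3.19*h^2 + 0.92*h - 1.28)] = (20.3522*h^2 + 5.8696*h - 1.0*(6.38*h + 0.92)*(12.76*h + 1.84) - 8.1664)/(3.19*h^2 + 0.92*h - 1.28)^3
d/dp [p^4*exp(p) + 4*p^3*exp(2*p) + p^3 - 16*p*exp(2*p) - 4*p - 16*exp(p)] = p^4*exp(p) + 8*p^3*exp(2*p) + 4*p^3*exp(p) + 12*p^2*exp(2*p) + 3*p^2 - 32*p*exp(2*p) - 16*exp(2*p) - 16*exp(p) - 4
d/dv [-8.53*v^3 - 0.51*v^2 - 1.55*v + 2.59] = -25.59*v^2 - 1.02*v - 1.55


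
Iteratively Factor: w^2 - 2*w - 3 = (w - 3)*(w + 1)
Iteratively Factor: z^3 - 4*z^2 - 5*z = (z + 1)*(z^2 - 5*z) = z*(z + 1)*(z - 5)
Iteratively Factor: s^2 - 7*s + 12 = (s - 3)*(s - 4)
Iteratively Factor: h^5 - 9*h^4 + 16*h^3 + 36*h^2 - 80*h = (h - 4)*(h^4 - 5*h^3 - 4*h^2 + 20*h) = (h - 5)*(h - 4)*(h^3 - 4*h) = (h - 5)*(h - 4)*(h - 2)*(h^2 + 2*h) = h*(h - 5)*(h - 4)*(h - 2)*(h + 2)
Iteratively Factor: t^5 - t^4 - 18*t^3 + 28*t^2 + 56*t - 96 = (t + 2)*(t^4 - 3*t^3 - 12*t^2 + 52*t - 48) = (t + 2)*(t + 4)*(t^3 - 7*t^2 + 16*t - 12) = (t - 3)*(t + 2)*(t + 4)*(t^2 - 4*t + 4) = (t - 3)*(t - 2)*(t + 2)*(t + 4)*(t - 2)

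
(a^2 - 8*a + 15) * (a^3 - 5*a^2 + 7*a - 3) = a^5 - 13*a^4 + 62*a^3 - 134*a^2 + 129*a - 45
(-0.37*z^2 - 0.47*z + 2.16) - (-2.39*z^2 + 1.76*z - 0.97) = 2.02*z^2 - 2.23*z + 3.13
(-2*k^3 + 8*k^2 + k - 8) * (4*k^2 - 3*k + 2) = -8*k^5 + 38*k^4 - 24*k^3 - 19*k^2 + 26*k - 16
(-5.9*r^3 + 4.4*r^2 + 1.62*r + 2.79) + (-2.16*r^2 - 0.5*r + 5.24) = -5.9*r^3 + 2.24*r^2 + 1.12*r + 8.03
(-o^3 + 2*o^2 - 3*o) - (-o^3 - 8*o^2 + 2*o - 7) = 10*o^2 - 5*o + 7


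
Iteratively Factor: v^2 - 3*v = (v)*(v - 3)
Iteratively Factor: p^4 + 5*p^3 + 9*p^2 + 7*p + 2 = (p + 1)*(p^3 + 4*p^2 + 5*p + 2) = (p + 1)^2*(p^2 + 3*p + 2) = (p + 1)^3*(p + 2)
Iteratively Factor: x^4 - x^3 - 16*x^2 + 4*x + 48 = (x - 2)*(x^3 + x^2 - 14*x - 24) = (x - 2)*(x + 2)*(x^2 - x - 12) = (x - 2)*(x + 2)*(x + 3)*(x - 4)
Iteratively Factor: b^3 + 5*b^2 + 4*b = (b)*(b^2 + 5*b + 4) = b*(b + 1)*(b + 4)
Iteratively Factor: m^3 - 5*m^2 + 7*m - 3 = (m - 1)*(m^2 - 4*m + 3) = (m - 1)^2*(m - 3)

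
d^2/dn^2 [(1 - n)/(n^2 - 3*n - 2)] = 2*((n - 1)*(2*n - 3)^2 + (3*n - 4)*(-n^2 + 3*n + 2))/(-n^2 + 3*n + 2)^3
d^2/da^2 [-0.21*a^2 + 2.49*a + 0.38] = -0.420000000000000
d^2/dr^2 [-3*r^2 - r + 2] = -6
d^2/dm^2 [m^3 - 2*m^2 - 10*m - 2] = 6*m - 4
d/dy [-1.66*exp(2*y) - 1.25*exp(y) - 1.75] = (-3.32*exp(y) - 1.25)*exp(y)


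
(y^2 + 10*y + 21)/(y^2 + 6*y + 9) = (y + 7)/(y + 3)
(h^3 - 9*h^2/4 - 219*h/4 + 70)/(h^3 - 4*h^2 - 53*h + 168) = (h - 5/4)/(h - 3)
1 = 1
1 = 1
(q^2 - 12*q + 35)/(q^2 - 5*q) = (q - 7)/q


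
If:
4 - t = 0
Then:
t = 4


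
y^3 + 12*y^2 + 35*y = y*(y + 5)*(y + 7)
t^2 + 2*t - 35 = (t - 5)*(t + 7)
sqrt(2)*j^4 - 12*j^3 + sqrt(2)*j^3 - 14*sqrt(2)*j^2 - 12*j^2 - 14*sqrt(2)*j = j*(j - 7*sqrt(2))*(j + sqrt(2))*(sqrt(2)*j + sqrt(2))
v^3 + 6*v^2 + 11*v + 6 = (v + 1)*(v + 2)*(v + 3)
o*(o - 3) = o^2 - 3*o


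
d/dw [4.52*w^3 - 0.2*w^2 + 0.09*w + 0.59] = 13.56*w^2 - 0.4*w + 0.09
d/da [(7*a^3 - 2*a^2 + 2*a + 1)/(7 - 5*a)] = (-70*a^3 + 157*a^2 - 28*a + 19)/(25*a^2 - 70*a + 49)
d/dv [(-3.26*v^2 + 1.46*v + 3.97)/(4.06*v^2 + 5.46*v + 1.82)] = (-23.7272*v^2 - 44.1028*v - 19.019)/(16.4836*v^4 + 44.3352*v^3 + 44.59*v^2 + 19.8744*v + 3.3124)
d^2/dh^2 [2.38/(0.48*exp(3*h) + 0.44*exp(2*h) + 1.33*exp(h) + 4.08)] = (2.38*(1.44*exp(2*h) + 0.88*exp(h) + 1.33)*(2.88*exp(2*h) + 1.76*exp(h) + 2.66)*exp(h) - (10.2816*exp(2*h) + 4.1888*exp(h) + 3.1654)*(0.48*exp(3*h) + 0.44*exp(2*h) + 1.33*exp(h) + 4.08))*exp(h)/(0.48*exp(3*h) + 0.44*exp(2*h) + 1.33*exp(h) + 4.08)^3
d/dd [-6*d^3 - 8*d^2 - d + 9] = -18*d^2 - 16*d - 1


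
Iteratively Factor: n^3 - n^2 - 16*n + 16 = (n - 4)*(n^2 + 3*n - 4) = (n - 4)*(n + 4)*(n - 1)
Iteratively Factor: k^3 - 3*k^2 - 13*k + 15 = (k - 1)*(k^2 - 2*k - 15) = (k - 5)*(k - 1)*(k + 3)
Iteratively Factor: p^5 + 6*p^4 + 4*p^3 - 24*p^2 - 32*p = (p)*(p^4 + 6*p^3 + 4*p^2 - 24*p - 32) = p*(p - 2)*(p^3 + 8*p^2 + 20*p + 16) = p*(p - 2)*(p + 2)*(p^2 + 6*p + 8) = p*(p - 2)*(p + 2)*(p + 4)*(p + 2)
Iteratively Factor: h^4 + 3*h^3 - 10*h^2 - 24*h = (h - 3)*(h^3 + 6*h^2 + 8*h) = h*(h - 3)*(h^2 + 6*h + 8) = h*(h - 3)*(h + 2)*(h + 4)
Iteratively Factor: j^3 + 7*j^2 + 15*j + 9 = (j + 1)*(j^2 + 6*j + 9) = (j + 1)*(j + 3)*(j + 3)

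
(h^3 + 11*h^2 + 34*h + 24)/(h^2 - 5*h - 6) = (h^2 + 10*h + 24)/(h - 6)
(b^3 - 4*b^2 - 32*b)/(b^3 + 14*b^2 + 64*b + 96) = b*(b - 8)/(b^2 + 10*b + 24)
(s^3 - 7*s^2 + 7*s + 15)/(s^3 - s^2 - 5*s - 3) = (s - 5)/(s + 1)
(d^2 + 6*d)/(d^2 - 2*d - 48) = d/(d - 8)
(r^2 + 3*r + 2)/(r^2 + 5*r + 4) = (r + 2)/(r + 4)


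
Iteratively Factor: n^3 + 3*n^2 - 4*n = (n + 4)*(n^2 - n) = n*(n + 4)*(n - 1)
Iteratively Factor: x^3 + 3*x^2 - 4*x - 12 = (x - 2)*(x^2 + 5*x + 6) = (x - 2)*(x + 2)*(x + 3)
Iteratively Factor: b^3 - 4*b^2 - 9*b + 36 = (b - 4)*(b^2 - 9) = (b - 4)*(b - 3)*(b + 3)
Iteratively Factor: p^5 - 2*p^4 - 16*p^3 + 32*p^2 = (p)*(p^4 - 2*p^3 - 16*p^2 + 32*p) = p*(p - 4)*(p^3 + 2*p^2 - 8*p) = p*(p - 4)*(p - 2)*(p^2 + 4*p) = p*(p - 4)*(p - 2)*(p + 4)*(p)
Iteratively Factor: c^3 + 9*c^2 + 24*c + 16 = (c + 4)*(c^2 + 5*c + 4) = (c + 1)*(c + 4)*(c + 4)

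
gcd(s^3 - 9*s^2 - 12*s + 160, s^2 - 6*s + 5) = s - 5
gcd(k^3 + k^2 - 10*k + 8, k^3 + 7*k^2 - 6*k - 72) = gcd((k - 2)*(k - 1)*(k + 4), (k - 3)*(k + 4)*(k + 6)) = k + 4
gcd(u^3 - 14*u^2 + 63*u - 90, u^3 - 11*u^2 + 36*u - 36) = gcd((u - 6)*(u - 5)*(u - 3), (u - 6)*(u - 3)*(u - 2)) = u^2 - 9*u + 18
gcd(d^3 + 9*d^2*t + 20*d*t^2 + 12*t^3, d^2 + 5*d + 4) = 1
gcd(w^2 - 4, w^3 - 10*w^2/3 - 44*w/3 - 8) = w + 2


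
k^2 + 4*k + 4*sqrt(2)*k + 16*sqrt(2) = (k + 4)*(k + 4*sqrt(2))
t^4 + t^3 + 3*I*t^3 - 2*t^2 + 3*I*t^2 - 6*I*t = t*(t - 1)*(t + 2)*(t + 3*I)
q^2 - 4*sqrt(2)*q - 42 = (q - 7*sqrt(2))*(q + 3*sqrt(2))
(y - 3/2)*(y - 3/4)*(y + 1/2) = y^3 - 7*y^2/4 + 9/16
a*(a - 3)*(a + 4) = a^3 + a^2 - 12*a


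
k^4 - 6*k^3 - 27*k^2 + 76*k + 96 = (k - 8)*(k - 3)*(k + 1)*(k + 4)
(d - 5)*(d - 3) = d^2 - 8*d + 15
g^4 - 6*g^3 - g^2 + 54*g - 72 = (g - 4)*(g - 3)*(g - 2)*(g + 3)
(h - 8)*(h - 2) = h^2 - 10*h + 16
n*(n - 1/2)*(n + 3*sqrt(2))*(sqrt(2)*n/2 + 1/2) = sqrt(2)*n^4/2 - sqrt(2)*n^3/4 + 7*n^3/2 - 7*n^2/4 + 3*sqrt(2)*n^2/2 - 3*sqrt(2)*n/4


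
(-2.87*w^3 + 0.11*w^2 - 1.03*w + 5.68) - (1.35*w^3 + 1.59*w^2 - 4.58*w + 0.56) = -4.22*w^3 - 1.48*w^2 + 3.55*w + 5.12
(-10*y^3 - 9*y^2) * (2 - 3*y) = 30*y^4 + 7*y^3 - 18*y^2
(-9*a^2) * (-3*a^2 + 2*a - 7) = 27*a^4 - 18*a^3 + 63*a^2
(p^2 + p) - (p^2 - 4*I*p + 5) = p + 4*I*p - 5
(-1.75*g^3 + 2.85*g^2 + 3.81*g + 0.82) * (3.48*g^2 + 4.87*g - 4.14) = -6.09*g^5 + 1.3955*g^4 + 34.3833*g^3 + 9.6093*g^2 - 11.78*g - 3.3948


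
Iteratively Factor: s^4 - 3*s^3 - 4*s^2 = (s + 1)*(s^3 - 4*s^2) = s*(s + 1)*(s^2 - 4*s) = s^2*(s + 1)*(s - 4)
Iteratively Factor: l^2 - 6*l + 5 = (l - 5)*(l - 1)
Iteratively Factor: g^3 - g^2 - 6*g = (g + 2)*(g^2 - 3*g) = g*(g + 2)*(g - 3)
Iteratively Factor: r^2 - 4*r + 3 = (r - 3)*(r - 1)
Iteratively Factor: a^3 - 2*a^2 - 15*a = (a - 5)*(a^2 + 3*a) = (a - 5)*(a + 3)*(a)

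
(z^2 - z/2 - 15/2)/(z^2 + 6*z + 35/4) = 2*(z - 3)/(2*z + 7)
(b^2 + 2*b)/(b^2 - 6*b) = (b + 2)/(b - 6)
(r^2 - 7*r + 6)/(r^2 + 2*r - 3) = (r - 6)/(r + 3)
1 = 1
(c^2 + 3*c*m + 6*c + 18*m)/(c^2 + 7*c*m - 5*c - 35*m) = (c^2 + 3*c*m + 6*c + 18*m)/(c^2 + 7*c*m - 5*c - 35*m)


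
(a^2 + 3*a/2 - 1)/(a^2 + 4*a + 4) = (a - 1/2)/(a + 2)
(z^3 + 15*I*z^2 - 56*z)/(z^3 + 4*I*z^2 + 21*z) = (z + 8*I)/(z - 3*I)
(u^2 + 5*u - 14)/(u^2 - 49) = (u - 2)/(u - 7)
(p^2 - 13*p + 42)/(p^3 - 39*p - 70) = (p - 6)/(p^2 + 7*p + 10)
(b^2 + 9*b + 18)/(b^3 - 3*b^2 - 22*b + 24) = (b^2 + 9*b + 18)/(b^3 - 3*b^2 - 22*b + 24)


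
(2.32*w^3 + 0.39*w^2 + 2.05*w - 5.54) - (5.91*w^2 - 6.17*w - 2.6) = 2.32*w^3 - 5.52*w^2 + 8.22*w - 2.94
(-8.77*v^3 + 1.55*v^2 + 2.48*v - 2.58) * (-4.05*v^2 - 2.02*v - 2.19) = 35.5185*v^5 + 11.4379*v^4 + 6.0313*v^3 + 2.0449*v^2 - 0.2196*v + 5.6502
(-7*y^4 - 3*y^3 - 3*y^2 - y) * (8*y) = -56*y^5 - 24*y^4 - 24*y^3 - 8*y^2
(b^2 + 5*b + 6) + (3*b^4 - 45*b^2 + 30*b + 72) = 3*b^4 - 44*b^2 + 35*b + 78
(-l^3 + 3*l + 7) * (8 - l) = l^4 - 8*l^3 - 3*l^2 + 17*l + 56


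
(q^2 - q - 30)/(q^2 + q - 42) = (q + 5)/(q + 7)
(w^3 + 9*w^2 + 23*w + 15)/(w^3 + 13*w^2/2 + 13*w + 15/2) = 2*(w + 5)/(2*w + 5)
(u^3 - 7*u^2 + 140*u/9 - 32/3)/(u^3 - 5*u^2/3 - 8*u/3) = (u^2 - 13*u/3 + 4)/(u*(u + 1))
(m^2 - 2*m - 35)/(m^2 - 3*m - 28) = (m + 5)/(m + 4)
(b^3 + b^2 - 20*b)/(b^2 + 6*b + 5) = b*(b - 4)/(b + 1)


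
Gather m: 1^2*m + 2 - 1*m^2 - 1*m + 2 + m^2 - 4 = 0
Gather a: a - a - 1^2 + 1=0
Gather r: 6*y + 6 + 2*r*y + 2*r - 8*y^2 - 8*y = r*(2*y + 2) - 8*y^2 - 2*y + 6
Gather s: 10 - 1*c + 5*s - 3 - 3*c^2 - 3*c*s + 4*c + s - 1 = -3*c^2 + 3*c + s*(6 - 3*c) + 6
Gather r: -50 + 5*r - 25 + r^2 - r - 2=r^2 + 4*r - 77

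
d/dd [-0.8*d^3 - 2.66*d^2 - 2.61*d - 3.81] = -2.4*d^2 - 5.32*d - 2.61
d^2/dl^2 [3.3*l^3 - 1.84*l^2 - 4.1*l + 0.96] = 19.8*l - 3.68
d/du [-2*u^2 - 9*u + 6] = -4*u - 9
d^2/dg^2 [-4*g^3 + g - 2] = -24*g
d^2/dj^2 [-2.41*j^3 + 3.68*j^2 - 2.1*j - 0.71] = 7.36 - 14.46*j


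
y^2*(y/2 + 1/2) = y^3/2 + y^2/2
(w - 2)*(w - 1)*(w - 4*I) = w^3 - 3*w^2 - 4*I*w^2 + 2*w + 12*I*w - 8*I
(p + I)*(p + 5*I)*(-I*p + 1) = -I*p^3 + 7*p^2 + 11*I*p - 5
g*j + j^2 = j*(g + j)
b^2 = b^2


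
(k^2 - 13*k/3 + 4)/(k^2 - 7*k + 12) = (k - 4/3)/(k - 4)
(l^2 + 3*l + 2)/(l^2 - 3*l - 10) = (l + 1)/(l - 5)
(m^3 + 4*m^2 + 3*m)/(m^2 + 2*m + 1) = m*(m + 3)/(m + 1)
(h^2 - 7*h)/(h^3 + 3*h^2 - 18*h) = (h - 7)/(h^2 + 3*h - 18)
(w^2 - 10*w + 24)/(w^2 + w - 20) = (w - 6)/(w + 5)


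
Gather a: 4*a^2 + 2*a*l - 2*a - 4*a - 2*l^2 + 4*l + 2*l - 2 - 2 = 4*a^2 + a*(2*l - 6) - 2*l^2 + 6*l - 4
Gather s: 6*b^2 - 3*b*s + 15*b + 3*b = 6*b^2 - 3*b*s + 18*b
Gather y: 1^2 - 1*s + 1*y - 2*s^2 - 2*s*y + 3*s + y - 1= -2*s^2 + 2*s + y*(2 - 2*s)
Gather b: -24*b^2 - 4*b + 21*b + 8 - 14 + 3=-24*b^2 + 17*b - 3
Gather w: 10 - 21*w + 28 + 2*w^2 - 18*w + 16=2*w^2 - 39*w + 54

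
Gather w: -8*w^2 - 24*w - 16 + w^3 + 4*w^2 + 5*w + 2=w^3 - 4*w^2 - 19*w - 14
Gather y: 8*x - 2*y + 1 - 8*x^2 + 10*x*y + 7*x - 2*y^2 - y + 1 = -8*x^2 + 15*x - 2*y^2 + y*(10*x - 3) + 2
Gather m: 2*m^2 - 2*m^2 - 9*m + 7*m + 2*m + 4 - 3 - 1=0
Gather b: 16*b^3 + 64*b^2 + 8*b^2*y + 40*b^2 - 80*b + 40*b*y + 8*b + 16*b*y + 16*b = 16*b^3 + b^2*(8*y + 104) + b*(56*y - 56)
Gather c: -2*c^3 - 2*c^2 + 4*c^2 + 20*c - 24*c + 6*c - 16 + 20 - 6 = -2*c^3 + 2*c^2 + 2*c - 2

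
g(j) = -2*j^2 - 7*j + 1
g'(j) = -4*j - 7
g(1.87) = -19.08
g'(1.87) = -14.48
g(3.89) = -56.49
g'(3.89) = -22.56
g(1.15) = -9.70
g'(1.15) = -11.60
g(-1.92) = 7.07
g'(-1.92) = 0.68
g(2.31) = -25.84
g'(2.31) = -16.24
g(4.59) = -73.27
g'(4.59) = -25.36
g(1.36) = -12.22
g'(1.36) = -12.44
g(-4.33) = -6.19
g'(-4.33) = 10.32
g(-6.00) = -29.00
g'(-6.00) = 17.00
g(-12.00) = -203.00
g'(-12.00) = 41.00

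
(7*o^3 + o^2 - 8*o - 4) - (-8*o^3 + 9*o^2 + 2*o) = 15*o^3 - 8*o^2 - 10*o - 4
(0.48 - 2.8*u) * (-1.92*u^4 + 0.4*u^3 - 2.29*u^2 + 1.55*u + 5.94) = 5.376*u^5 - 2.0416*u^4 + 6.604*u^3 - 5.4392*u^2 - 15.888*u + 2.8512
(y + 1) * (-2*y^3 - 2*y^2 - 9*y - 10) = -2*y^4 - 4*y^3 - 11*y^2 - 19*y - 10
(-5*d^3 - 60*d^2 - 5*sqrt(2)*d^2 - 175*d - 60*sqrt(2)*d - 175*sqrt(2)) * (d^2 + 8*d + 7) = -5*d^5 - 100*d^4 - 5*sqrt(2)*d^4 - 690*d^3 - 100*sqrt(2)*d^3 - 1820*d^2 - 690*sqrt(2)*d^2 - 1820*sqrt(2)*d - 1225*d - 1225*sqrt(2)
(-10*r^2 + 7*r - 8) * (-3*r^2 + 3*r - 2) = 30*r^4 - 51*r^3 + 65*r^2 - 38*r + 16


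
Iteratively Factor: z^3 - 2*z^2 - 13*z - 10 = (z - 5)*(z^2 + 3*z + 2) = (z - 5)*(z + 2)*(z + 1)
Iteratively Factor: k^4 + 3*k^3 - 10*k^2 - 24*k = (k - 3)*(k^3 + 6*k^2 + 8*k) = (k - 3)*(k + 2)*(k^2 + 4*k) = k*(k - 3)*(k + 2)*(k + 4)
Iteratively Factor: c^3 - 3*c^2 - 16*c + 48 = (c - 4)*(c^2 + c - 12) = (c - 4)*(c - 3)*(c + 4)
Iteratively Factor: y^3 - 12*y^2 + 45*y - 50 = (y - 2)*(y^2 - 10*y + 25) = (y - 5)*(y - 2)*(y - 5)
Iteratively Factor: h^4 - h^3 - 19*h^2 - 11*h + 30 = (h + 2)*(h^3 - 3*h^2 - 13*h + 15) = (h - 5)*(h + 2)*(h^2 + 2*h - 3) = (h - 5)*(h + 2)*(h + 3)*(h - 1)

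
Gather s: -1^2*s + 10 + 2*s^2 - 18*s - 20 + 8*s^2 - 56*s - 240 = 10*s^2 - 75*s - 250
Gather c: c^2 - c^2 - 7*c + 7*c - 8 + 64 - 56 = 0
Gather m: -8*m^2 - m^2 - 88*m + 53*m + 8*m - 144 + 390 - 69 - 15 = -9*m^2 - 27*m + 162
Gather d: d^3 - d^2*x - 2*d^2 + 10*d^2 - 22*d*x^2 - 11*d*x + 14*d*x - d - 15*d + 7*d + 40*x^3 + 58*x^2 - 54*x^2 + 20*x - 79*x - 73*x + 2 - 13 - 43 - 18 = d^3 + d^2*(8 - x) + d*(-22*x^2 + 3*x - 9) + 40*x^3 + 4*x^2 - 132*x - 72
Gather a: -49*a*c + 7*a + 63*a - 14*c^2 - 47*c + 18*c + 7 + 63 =a*(70 - 49*c) - 14*c^2 - 29*c + 70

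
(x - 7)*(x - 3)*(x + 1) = x^3 - 9*x^2 + 11*x + 21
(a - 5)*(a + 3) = a^2 - 2*a - 15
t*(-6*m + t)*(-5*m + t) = 30*m^2*t - 11*m*t^2 + t^3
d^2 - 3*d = d*(d - 3)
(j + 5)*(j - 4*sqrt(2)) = j^2 - 4*sqrt(2)*j + 5*j - 20*sqrt(2)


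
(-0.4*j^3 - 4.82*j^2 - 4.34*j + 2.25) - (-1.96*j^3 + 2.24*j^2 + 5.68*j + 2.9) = 1.56*j^3 - 7.06*j^2 - 10.02*j - 0.65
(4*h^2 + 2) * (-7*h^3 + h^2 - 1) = -28*h^5 + 4*h^4 - 14*h^3 - 2*h^2 - 2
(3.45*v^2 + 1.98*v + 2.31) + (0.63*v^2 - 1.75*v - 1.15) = 4.08*v^2 + 0.23*v + 1.16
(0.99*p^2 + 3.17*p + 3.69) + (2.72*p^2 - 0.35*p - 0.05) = 3.71*p^2 + 2.82*p + 3.64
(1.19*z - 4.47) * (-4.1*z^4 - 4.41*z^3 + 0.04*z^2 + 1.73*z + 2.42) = -4.879*z^5 + 13.0791*z^4 + 19.7603*z^3 + 1.8799*z^2 - 4.8533*z - 10.8174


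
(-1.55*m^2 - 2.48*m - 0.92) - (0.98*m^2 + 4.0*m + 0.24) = -2.53*m^2 - 6.48*m - 1.16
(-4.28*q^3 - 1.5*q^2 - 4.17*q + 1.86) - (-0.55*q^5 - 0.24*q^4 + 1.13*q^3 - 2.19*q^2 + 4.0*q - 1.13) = 0.55*q^5 + 0.24*q^4 - 5.41*q^3 + 0.69*q^2 - 8.17*q + 2.99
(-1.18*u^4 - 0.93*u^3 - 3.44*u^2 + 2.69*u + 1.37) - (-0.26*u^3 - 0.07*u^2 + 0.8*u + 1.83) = -1.18*u^4 - 0.67*u^3 - 3.37*u^2 + 1.89*u - 0.46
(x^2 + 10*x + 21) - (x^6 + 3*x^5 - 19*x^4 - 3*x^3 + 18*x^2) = -x^6 - 3*x^5 + 19*x^4 + 3*x^3 - 17*x^2 + 10*x + 21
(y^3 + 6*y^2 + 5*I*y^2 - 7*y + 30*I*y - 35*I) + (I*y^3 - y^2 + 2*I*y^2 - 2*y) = y^3 + I*y^3 + 5*y^2 + 7*I*y^2 - 9*y + 30*I*y - 35*I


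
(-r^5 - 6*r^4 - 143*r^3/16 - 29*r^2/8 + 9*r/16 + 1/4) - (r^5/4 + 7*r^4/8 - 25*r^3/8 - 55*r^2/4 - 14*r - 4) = -5*r^5/4 - 55*r^4/8 - 93*r^3/16 + 81*r^2/8 + 233*r/16 + 17/4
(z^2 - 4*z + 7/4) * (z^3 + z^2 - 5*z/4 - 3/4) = z^5 - 3*z^4 - 7*z^3/2 + 6*z^2 + 13*z/16 - 21/16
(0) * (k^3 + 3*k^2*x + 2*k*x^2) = 0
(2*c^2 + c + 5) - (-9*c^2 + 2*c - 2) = 11*c^2 - c + 7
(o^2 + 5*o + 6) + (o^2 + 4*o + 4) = 2*o^2 + 9*o + 10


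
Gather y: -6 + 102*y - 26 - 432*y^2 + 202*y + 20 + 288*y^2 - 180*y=-144*y^2 + 124*y - 12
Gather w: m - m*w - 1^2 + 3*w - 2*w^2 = m - 2*w^2 + w*(3 - m) - 1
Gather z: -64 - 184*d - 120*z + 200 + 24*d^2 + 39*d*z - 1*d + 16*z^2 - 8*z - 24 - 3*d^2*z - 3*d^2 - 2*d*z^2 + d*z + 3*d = 21*d^2 - 182*d + z^2*(16 - 2*d) + z*(-3*d^2 + 40*d - 128) + 112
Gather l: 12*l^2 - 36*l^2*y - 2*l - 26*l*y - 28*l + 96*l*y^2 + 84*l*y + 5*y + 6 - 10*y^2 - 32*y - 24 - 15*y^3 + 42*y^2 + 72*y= l^2*(12 - 36*y) + l*(96*y^2 + 58*y - 30) - 15*y^3 + 32*y^2 + 45*y - 18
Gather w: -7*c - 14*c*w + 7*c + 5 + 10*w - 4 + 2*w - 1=w*(12 - 14*c)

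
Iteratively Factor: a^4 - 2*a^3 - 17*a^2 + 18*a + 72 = (a + 2)*(a^3 - 4*a^2 - 9*a + 36) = (a + 2)*(a + 3)*(a^2 - 7*a + 12) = (a - 4)*(a + 2)*(a + 3)*(a - 3)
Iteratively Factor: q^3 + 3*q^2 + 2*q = (q + 2)*(q^2 + q) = (q + 1)*(q + 2)*(q)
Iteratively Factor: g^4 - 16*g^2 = (g)*(g^3 - 16*g) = g*(g - 4)*(g^2 + 4*g) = g*(g - 4)*(g + 4)*(g)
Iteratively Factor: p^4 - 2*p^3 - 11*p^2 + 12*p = (p)*(p^3 - 2*p^2 - 11*p + 12) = p*(p - 4)*(p^2 + 2*p - 3) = p*(p - 4)*(p + 3)*(p - 1)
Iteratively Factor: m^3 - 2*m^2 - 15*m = (m + 3)*(m^2 - 5*m) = m*(m + 3)*(m - 5)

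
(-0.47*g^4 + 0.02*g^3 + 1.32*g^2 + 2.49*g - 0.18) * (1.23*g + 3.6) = -0.5781*g^5 - 1.6674*g^4 + 1.6956*g^3 + 7.8147*g^2 + 8.7426*g - 0.648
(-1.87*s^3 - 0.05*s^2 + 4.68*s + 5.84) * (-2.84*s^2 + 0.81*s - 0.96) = 5.3108*s^5 - 1.3727*s^4 - 11.5365*s^3 - 12.7468*s^2 + 0.2376*s - 5.6064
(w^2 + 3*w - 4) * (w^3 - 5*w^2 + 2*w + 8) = w^5 - 2*w^4 - 17*w^3 + 34*w^2 + 16*w - 32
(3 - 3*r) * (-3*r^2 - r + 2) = 9*r^3 - 6*r^2 - 9*r + 6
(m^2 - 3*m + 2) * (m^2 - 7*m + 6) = m^4 - 10*m^3 + 29*m^2 - 32*m + 12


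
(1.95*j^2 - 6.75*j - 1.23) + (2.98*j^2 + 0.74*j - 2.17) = 4.93*j^2 - 6.01*j - 3.4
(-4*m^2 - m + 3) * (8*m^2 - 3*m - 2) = -32*m^4 + 4*m^3 + 35*m^2 - 7*m - 6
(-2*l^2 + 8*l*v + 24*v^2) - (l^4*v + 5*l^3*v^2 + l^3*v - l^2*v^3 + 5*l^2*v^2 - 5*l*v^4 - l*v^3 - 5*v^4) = -l^4*v - 5*l^3*v^2 - l^3*v + l^2*v^3 - 5*l^2*v^2 - 2*l^2 + 5*l*v^4 + l*v^3 + 8*l*v + 5*v^4 + 24*v^2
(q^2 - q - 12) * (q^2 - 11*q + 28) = q^4 - 12*q^3 + 27*q^2 + 104*q - 336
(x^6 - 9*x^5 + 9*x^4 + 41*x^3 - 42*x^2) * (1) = x^6 - 9*x^5 + 9*x^4 + 41*x^3 - 42*x^2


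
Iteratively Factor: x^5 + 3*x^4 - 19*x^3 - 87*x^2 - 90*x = (x + 3)*(x^4 - 19*x^2 - 30*x) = (x + 3)^2*(x^3 - 3*x^2 - 10*x) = (x - 5)*(x + 3)^2*(x^2 + 2*x) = (x - 5)*(x + 2)*(x + 3)^2*(x)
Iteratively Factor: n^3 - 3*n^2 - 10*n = (n)*(n^2 - 3*n - 10) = n*(n - 5)*(n + 2)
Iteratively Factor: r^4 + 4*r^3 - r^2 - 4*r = (r + 4)*(r^3 - r) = (r - 1)*(r + 4)*(r^2 + r) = (r - 1)*(r + 1)*(r + 4)*(r)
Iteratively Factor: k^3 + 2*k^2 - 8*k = (k)*(k^2 + 2*k - 8) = k*(k - 2)*(k + 4)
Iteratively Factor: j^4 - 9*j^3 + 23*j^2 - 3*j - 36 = (j - 3)*(j^3 - 6*j^2 + 5*j + 12) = (j - 3)*(j + 1)*(j^2 - 7*j + 12) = (j - 3)^2*(j + 1)*(j - 4)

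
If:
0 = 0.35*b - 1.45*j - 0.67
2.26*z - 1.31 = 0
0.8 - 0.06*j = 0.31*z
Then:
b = 44.75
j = 10.34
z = 0.58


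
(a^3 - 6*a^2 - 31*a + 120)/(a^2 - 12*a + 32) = (a^2 + 2*a - 15)/(a - 4)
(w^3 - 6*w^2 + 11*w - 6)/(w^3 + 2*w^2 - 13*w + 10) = (w - 3)/(w + 5)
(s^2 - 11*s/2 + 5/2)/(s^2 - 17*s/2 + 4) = (s - 5)/(s - 8)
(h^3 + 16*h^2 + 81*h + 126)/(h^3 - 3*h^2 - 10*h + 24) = (h^2 + 13*h + 42)/(h^2 - 6*h + 8)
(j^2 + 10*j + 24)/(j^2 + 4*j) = (j + 6)/j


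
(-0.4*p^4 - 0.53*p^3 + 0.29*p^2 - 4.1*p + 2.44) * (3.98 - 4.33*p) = 1.732*p^5 + 0.7029*p^4 - 3.3651*p^3 + 18.9072*p^2 - 26.8832*p + 9.7112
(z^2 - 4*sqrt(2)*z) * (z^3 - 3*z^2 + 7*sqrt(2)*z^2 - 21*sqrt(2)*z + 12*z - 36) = z^5 - 3*z^4 + 3*sqrt(2)*z^4 - 44*z^3 - 9*sqrt(2)*z^3 - 48*sqrt(2)*z^2 + 132*z^2 + 144*sqrt(2)*z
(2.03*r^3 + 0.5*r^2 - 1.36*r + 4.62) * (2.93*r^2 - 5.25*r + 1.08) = 5.9479*r^5 - 9.1925*r^4 - 4.4174*r^3 + 21.2166*r^2 - 25.7238*r + 4.9896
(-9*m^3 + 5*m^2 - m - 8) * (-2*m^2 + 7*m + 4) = 18*m^5 - 73*m^4 + m^3 + 29*m^2 - 60*m - 32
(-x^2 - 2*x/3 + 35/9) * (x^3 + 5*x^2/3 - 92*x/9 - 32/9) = -x^5 - 7*x^4/3 + 13*x^3 + 455*x^2/27 - 3028*x/81 - 1120/81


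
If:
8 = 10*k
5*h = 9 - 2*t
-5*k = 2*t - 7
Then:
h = 6/5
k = 4/5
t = 3/2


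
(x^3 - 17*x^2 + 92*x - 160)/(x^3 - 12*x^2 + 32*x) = (x - 5)/x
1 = 1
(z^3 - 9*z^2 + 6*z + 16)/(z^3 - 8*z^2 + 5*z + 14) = (z - 8)/(z - 7)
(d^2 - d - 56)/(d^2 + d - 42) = (d - 8)/(d - 6)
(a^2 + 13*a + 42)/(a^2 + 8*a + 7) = (a + 6)/(a + 1)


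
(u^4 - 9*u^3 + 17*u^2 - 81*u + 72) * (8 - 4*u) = -4*u^5 + 44*u^4 - 140*u^3 + 460*u^2 - 936*u + 576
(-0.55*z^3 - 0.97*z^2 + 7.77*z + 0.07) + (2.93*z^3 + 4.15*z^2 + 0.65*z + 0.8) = 2.38*z^3 + 3.18*z^2 + 8.42*z + 0.87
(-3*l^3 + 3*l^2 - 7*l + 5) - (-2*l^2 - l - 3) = -3*l^3 + 5*l^2 - 6*l + 8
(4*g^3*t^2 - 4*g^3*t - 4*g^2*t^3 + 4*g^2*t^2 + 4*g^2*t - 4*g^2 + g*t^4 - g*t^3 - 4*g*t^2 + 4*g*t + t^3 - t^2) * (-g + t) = -4*g^4*t^2 + 4*g^4*t + 8*g^3*t^3 - 8*g^3*t^2 - 4*g^3*t + 4*g^3 - 5*g^2*t^4 + 5*g^2*t^3 + 8*g^2*t^2 - 8*g^2*t + g*t^5 - g*t^4 - 5*g*t^3 + 5*g*t^2 + t^4 - t^3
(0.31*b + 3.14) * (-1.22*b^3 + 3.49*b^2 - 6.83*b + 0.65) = -0.3782*b^4 - 2.7489*b^3 + 8.8413*b^2 - 21.2447*b + 2.041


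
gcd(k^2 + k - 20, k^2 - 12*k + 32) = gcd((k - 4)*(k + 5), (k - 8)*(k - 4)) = k - 4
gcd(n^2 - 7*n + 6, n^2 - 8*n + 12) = n - 6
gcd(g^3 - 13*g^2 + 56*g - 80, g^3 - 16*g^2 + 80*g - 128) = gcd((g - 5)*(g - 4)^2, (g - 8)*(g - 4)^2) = g^2 - 8*g + 16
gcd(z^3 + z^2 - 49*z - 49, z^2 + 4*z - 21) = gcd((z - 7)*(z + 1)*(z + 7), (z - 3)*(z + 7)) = z + 7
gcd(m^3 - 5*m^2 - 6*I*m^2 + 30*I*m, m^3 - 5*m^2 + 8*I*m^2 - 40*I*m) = m^2 - 5*m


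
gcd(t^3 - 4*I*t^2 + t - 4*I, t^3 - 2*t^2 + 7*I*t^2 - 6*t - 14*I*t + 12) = t + I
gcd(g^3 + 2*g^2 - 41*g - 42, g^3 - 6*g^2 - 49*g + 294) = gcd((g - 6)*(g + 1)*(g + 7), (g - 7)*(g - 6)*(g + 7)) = g^2 + g - 42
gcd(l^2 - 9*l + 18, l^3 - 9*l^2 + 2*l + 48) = l - 3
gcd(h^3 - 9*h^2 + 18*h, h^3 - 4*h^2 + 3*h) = h^2 - 3*h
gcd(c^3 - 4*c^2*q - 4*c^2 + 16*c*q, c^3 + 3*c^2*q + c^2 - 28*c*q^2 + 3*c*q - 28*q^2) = -c + 4*q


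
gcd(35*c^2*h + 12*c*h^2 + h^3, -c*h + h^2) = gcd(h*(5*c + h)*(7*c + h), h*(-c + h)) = h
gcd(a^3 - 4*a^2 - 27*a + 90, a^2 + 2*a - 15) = a^2 + 2*a - 15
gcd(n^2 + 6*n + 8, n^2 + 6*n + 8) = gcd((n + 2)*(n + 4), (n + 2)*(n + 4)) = n^2 + 6*n + 8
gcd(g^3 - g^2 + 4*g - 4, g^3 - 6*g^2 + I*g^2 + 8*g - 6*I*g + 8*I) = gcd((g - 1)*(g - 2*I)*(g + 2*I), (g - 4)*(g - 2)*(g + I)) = 1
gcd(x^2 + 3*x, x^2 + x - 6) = x + 3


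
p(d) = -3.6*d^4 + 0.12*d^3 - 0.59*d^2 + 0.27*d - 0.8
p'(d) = -14.4*d^3 + 0.36*d^2 - 1.18*d + 0.27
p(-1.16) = -8.61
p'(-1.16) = 24.60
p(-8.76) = -21328.28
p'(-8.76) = 9718.22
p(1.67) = -29.44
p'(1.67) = -67.76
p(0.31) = -0.80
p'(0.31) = -0.49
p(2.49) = -140.32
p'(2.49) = -222.75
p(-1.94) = -55.41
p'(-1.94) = 109.05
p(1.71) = -32.24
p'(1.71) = -72.70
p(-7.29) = -10248.08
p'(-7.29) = 5606.86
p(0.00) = -0.80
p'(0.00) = 0.27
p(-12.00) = -74945.96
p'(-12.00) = 24949.47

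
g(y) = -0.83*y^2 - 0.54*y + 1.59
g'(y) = -1.66*y - 0.54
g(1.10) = -0.01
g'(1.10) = -2.37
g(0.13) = 1.51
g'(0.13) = -0.76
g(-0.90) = 1.40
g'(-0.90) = 0.95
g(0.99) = 0.24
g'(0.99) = -2.18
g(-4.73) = -14.43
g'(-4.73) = 7.31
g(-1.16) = 1.10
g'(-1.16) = 1.39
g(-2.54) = -2.39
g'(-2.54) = 3.68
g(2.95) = -7.23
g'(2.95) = -5.44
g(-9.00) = -60.78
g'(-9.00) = 14.40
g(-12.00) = -111.45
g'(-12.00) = 19.38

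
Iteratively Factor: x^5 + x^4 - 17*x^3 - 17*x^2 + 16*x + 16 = (x + 1)*(x^4 - 17*x^2 + 16) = (x - 1)*(x + 1)*(x^3 + x^2 - 16*x - 16) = (x - 4)*(x - 1)*(x + 1)*(x^2 + 5*x + 4) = (x - 4)*(x - 1)*(x + 1)*(x + 4)*(x + 1)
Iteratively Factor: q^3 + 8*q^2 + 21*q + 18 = (q + 3)*(q^2 + 5*q + 6) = (q + 2)*(q + 3)*(q + 3)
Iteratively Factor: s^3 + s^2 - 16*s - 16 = (s - 4)*(s^2 + 5*s + 4) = (s - 4)*(s + 4)*(s + 1)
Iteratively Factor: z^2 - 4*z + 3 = (z - 1)*(z - 3)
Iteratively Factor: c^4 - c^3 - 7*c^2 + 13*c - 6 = (c - 1)*(c^3 - 7*c + 6) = (c - 1)*(c + 3)*(c^2 - 3*c + 2) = (c - 2)*(c - 1)*(c + 3)*(c - 1)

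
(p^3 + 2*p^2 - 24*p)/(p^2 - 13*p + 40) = p*(p^2 + 2*p - 24)/(p^2 - 13*p + 40)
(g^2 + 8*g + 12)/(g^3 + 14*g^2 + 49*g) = (g^2 + 8*g + 12)/(g*(g^2 + 14*g + 49))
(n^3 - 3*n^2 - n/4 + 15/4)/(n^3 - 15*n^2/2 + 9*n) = (2*n^2 - 3*n - 5)/(2*n*(n - 6))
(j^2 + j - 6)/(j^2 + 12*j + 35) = (j^2 + j - 6)/(j^2 + 12*j + 35)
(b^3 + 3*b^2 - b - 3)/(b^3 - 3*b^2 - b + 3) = (b + 3)/(b - 3)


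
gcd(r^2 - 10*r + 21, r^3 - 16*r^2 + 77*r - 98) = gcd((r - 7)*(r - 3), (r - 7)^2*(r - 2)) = r - 7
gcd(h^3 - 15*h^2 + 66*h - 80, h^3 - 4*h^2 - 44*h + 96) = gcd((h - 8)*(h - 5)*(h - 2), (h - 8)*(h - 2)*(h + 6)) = h^2 - 10*h + 16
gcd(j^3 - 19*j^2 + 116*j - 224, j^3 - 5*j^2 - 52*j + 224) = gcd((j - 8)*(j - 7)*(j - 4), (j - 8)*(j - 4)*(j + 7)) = j^2 - 12*j + 32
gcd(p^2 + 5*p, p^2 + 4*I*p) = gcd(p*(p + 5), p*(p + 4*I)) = p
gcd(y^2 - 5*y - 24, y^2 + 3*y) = y + 3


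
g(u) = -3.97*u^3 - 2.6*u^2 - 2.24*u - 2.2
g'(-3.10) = -100.58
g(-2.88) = 77.52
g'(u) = -11.91*u^2 - 5.2*u - 2.24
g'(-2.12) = -44.74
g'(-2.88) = -86.05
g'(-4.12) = -182.98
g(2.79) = -114.91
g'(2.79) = -109.46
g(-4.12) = 240.54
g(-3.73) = 176.01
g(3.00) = -139.51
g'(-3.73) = -148.55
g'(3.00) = -125.03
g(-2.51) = 49.82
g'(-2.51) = -64.22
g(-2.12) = 28.69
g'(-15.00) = -2603.99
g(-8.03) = 1903.73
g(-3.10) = 98.03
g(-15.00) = 12845.15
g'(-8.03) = -728.45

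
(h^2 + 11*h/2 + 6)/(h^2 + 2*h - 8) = (h + 3/2)/(h - 2)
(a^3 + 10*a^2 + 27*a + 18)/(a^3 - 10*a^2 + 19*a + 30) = (a^2 + 9*a + 18)/(a^2 - 11*a + 30)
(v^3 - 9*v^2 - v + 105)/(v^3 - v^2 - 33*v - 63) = (v - 5)/(v + 3)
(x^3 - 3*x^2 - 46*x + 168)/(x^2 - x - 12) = (x^2 + x - 42)/(x + 3)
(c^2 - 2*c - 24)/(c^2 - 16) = (c - 6)/(c - 4)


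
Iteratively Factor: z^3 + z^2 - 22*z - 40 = (z + 4)*(z^2 - 3*z - 10) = (z - 5)*(z + 4)*(z + 2)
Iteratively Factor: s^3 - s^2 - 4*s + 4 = (s - 1)*(s^2 - 4) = (s - 1)*(s + 2)*(s - 2)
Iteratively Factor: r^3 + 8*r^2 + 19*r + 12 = (r + 3)*(r^2 + 5*r + 4) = (r + 3)*(r + 4)*(r + 1)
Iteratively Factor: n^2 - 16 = (n + 4)*(n - 4)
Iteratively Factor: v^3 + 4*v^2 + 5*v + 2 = (v + 2)*(v^2 + 2*v + 1) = (v + 1)*(v + 2)*(v + 1)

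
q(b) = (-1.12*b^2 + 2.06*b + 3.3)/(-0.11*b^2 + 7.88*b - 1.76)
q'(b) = (2.06 - 2.24*b)/(-0.11*b^2 + 7.88*b - 1.76) + (0.22*b - 7.88)*(-1.12*b^2 + 2.06*b + 3.3)/(-0.11*b^2 + 7.88*b - 1.76)^2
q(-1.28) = 0.10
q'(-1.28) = -0.34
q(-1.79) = 0.25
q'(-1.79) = -0.25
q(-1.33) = 0.11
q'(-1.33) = -0.33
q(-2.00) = 0.30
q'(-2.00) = -0.23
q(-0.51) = -0.34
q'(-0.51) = -1.02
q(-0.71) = -0.17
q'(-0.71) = -0.68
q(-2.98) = 0.49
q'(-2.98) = -0.17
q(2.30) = 0.13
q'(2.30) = -0.26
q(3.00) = -0.03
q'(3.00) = -0.21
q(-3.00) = 0.49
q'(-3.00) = -0.17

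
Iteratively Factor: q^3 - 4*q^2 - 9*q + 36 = (q - 3)*(q^2 - q - 12) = (q - 4)*(q - 3)*(q + 3)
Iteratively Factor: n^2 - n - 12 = (n - 4)*(n + 3)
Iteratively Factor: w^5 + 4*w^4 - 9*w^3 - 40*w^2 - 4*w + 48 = (w + 4)*(w^4 - 9*w^2 - 4*w + 12) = (w + 2)*(w + 4)*(w^3 - 2*w^2 - 5*w + 6) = (w - 1)*(w + 2)*(w + 4)*(w^2 - w - 6) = (w - 3)*(w - 1)*(w + 2)*(w + 4)*(w + 2)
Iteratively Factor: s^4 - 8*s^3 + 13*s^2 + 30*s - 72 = (s - 4)*(s^3 - 4*s^2 - 3*s + 18) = (s - 4)*(s - 3)*(s^2 - s - 6) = (s - 4)*(s - 3)*(s + 2)*(s - 3)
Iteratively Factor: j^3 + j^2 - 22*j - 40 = (j - 5)*(j^2 + 6*j + 8) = (j - 5)*(j + 4)*(j + 2)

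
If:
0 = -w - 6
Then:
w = -6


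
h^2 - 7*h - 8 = (h - 8)*(h + 1)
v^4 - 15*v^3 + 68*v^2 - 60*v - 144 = (v - 6)^2*(v - 4)*(v + 1)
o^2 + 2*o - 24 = (o - 4)*(o + 6)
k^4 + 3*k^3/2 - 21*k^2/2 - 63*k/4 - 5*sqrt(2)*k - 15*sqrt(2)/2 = (k + 3/2)*(k - 5*sqrt(2)/2)*(k + sqrt(2)/2)*(k + 2*sqrt(2))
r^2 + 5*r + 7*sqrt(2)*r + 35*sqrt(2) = (r + 5)*(r + 7*sqrt(2))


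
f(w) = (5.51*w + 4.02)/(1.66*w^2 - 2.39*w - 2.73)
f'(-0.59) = -1.35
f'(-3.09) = -0.12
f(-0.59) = -1.04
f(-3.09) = -0.63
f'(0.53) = -1.21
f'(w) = (2.39 - 3.32*w)*(5.51*w + 4.02)/(1.66*w^2 - 2.39*w - 2.73)^2 + 5.51/(1.66*w^2 - 2.39*w - 2.73) = (9.1466*w^2 - 13.1689*w - (3.32*w - 2.39)*(5.51*w + 4.02) - 15.0423)/(-1.66*w^2 + 2.39*w + 2.73)^2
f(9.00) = 0.49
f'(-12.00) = -0.02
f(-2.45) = -0.72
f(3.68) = 2.22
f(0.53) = -1.97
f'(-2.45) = -0.16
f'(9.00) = -0.07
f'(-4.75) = -0.07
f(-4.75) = -0.48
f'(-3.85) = -0.09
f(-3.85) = -0.55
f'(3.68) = -1.49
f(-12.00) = -0.23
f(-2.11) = -0.78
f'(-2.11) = -0.19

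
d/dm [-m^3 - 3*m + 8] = -3*m^2 - 3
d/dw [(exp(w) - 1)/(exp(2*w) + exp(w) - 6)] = ((1 - exp(w))*(2*exp(w) + 1) + exp(2*w) + exp(w) - 6)*exp(w)/(exp(2*w) + exp(w) - 6)^2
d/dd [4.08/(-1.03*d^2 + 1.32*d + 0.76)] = (8.4048*d - 5.3856)/(-1.03*d^2 + 1.32*d + 0.76)^2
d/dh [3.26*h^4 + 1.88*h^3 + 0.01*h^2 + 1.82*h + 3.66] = 13.04*h^3 + 5.64*h^2 + 0.02*h + 1.82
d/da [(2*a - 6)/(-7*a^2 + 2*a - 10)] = 2*(7*a^2 - 42*a - 4)/(49*a^4 - 28*a^3 + 144*a^2 - 40*a + 100)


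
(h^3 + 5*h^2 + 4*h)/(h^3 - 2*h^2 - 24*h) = (h + 1)/(h - 6)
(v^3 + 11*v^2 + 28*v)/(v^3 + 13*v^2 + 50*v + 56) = v/(v + 2)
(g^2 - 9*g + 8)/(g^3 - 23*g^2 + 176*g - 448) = (g - 1)/(g^2 - 15*g + 56)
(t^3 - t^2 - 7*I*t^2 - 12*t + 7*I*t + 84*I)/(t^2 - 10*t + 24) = (t^2 + t*(3 - 7*I) - 21*I)/(t - 6)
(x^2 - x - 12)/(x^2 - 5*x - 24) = (x - 4)/(x - 8)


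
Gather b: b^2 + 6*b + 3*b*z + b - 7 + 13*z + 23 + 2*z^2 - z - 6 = b^2 + b*(3*z + 7) + 2*z^2 + 12*z + 10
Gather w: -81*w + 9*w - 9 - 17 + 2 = -72*w - 24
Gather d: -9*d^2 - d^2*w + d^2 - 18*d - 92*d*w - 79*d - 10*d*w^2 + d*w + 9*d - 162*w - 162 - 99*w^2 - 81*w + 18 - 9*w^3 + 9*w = d^2*(-w - 8) + d*(-10*w^2 - 91*w - 88) - 9*w^3 - 99*w^2 - 234*w - 144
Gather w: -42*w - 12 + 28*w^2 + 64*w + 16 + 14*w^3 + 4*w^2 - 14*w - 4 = 14*w^3 + 32*w^2 + 8*w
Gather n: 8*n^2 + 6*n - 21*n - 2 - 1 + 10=8*n^2 - 15*n + 7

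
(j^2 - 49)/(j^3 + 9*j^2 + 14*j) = (j - 7)/(j*(j + 2))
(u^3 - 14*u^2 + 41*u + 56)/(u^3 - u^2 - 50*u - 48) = (u - 7)/(u + 6)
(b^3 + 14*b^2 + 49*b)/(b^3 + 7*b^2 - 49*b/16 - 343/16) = 16*b*(b + 7)/(16*b^2 - 49)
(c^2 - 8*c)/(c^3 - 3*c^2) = (c - 8)/(c*(c - 3))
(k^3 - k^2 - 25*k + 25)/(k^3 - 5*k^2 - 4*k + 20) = (k^2 + 4*k - 5)/(k^2 - 4)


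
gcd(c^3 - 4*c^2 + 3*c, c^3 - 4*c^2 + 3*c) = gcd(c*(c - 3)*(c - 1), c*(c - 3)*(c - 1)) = c^3 - 4*c^2 + 3*c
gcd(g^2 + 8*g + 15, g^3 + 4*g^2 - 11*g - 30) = g + 5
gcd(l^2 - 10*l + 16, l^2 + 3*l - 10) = l - 2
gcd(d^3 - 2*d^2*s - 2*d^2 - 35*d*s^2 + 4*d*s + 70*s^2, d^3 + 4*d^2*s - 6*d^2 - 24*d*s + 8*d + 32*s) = d - 2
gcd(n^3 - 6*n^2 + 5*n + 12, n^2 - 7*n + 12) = n^2 - 7*n + 12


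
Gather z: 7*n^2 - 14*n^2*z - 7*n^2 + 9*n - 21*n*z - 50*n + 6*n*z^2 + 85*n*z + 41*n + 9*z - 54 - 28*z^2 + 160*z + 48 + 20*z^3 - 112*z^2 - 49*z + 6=20*z^3 + z^2*(6*n - 140) + z*(-14*n^2 + 64*n + 120)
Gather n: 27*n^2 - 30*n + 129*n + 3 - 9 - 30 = 27*n^2 + 99*n - 36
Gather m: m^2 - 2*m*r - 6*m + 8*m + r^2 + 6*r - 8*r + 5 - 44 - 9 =m^2 + m*(2 - 2*r) + r^2 - 2*r - 48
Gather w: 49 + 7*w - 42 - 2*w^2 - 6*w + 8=-2*w^2 + w + 15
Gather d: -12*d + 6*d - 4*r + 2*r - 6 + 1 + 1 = -6*d - 2*r - 4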